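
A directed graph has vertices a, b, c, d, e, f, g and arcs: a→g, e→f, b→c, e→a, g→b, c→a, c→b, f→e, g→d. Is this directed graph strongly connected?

There is no directed path from g to f, so the graph is not strongly connected.

No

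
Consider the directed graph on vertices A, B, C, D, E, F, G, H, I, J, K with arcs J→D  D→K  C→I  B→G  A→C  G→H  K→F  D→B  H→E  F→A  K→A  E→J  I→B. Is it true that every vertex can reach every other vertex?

Yes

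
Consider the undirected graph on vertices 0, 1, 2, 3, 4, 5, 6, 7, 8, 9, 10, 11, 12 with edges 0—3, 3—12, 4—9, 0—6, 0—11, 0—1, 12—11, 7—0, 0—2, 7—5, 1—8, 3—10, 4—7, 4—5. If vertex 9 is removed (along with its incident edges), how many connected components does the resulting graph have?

1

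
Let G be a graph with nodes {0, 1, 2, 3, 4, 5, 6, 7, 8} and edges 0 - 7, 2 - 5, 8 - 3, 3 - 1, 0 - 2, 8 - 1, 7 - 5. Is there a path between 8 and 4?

The component containing 8 is {1, 3, 8}, and 4 is not in it.

No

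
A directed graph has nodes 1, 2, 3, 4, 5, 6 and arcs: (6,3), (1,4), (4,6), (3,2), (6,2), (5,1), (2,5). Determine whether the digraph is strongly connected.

Yes

From 6 we can reach every vertex (1, 2, 3, 4, 5, 6), and every vertex can reach 6 (1, 2, 3, 4, 5, 6). So the whole graph is one strongly connected component.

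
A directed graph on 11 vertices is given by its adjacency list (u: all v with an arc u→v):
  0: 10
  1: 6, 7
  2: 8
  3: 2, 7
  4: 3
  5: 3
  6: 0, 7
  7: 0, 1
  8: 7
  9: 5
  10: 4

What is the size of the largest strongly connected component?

{0, 1, 2, 3, 4, 6, 7, 8, 10} are all mutually reachable — one SCC of size 9.
{9} is an SCC by itself.
{5} is an SCC by itself.
The largest has 9 vertices.

9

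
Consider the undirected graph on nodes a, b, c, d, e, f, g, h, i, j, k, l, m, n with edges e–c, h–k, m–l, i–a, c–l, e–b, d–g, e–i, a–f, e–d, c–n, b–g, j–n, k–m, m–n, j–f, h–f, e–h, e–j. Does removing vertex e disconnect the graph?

Deleting e raises the number of components from 1 to 2, so e is a cut vertex.

Yes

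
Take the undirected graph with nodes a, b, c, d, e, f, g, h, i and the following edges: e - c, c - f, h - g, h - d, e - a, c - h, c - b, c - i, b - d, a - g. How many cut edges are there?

The edges on the cycle e-c-h-g-a-e are not bridges since each lies on that cycle.
But removing c - f disconnects c from f; removing c - i disconnects c from i — these are bridges.
That makes 2 bridges.

2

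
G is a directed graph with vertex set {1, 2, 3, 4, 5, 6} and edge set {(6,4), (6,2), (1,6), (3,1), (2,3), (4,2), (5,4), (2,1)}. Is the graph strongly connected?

There is no directed path from 4 to 5, so the graph is not strongly connected.

No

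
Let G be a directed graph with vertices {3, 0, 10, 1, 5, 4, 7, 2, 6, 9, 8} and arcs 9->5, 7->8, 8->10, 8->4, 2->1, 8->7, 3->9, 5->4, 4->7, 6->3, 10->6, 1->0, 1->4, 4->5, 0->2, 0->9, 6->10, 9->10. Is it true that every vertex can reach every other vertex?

No

There is no directed path from 8 to 1, so the graph is not strongly connected.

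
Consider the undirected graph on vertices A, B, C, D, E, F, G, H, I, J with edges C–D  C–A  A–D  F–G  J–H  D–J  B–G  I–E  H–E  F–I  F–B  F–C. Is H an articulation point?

Deleting H leaves 1 component (was 1) (its neighbors E, J remain connected to each other), so H is not a cut vertex.

No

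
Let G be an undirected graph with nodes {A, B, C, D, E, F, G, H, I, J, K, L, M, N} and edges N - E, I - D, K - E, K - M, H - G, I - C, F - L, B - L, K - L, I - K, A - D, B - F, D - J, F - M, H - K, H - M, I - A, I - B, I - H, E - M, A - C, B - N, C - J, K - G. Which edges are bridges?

The edges on the cycle B-N-E-M-F-B are not bridges since each lies on that cycle.
Every edge lies on some cycle, so there are no bridges.

none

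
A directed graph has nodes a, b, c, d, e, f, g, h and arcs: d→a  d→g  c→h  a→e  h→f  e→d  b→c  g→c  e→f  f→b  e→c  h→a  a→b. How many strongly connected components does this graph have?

1

{a, b, c, d, e, f, g, h} are all mutually reachable — one SCC of size 8.
That gives 1 strongly connected component.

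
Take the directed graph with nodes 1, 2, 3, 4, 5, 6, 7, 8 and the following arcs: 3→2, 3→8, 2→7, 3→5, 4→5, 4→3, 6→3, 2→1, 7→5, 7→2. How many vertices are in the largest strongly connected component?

2

{2, 7} are all mutually reachable — one SCC of size 2.
{5} is an SCC by itself.
{8} is an SCC by itself.
{6} is an SCC by itself.
{1} is an SCC by itself.
(and 2 more singleton SCCs)
The largest has 2 vertices.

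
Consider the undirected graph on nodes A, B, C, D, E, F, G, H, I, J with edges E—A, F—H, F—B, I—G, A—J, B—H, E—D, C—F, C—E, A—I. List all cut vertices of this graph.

A, C, E, F, I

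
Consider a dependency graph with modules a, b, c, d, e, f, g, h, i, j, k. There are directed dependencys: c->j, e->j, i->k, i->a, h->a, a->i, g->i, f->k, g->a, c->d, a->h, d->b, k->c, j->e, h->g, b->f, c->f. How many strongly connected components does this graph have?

{b, c, d, f, k} are all mutually reachable — one SCC of size 5.
{a, g, h, i} are all mutually reachable — one SCC of size 4.
{e, j} are all mutually reachable — one SCC of size 2.
That gives 3 strongly connected components.

3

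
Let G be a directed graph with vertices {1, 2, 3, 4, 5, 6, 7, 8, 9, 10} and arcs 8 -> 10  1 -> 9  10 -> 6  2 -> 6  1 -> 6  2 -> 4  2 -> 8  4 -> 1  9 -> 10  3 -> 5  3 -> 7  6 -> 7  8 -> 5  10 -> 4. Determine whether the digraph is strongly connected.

There is no directed path from 2 to 3, so the graph is not strongly connected.

No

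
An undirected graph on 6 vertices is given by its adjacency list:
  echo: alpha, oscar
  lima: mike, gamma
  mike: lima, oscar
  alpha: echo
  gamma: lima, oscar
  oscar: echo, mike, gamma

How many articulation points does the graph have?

2

Removing echo increases the component count from 1 to 2, so echo is a cut vertex.
Removing oscar increases the component count from 1 to 2, so oscar is a cut vertex.
By contrast removing gamma leaves 1 component; it is not a cut vertex. No other vertex is a cut vertex either.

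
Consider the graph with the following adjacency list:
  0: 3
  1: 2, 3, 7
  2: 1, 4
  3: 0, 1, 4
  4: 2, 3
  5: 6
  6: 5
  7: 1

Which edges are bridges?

0-3, 1-7, 5-6

The edges on the cycle 4-2-1-3-4 are not bridges since each lies on that cycle.
But removing 6-5 disconnects 6 from 5; removing 1-7 disconnects 1 from 7; removing 3-0 disconnects 3 from 0 — these are bridges.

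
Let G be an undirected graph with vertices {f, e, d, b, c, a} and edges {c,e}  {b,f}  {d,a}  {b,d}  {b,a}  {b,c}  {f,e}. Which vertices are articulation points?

Removing b increases the component count from 1 to 2, so b is a cut vertex.
By contrast removing a leaves 1 component; it is not a cut vertex. No other vertex is a cut vertex either.

b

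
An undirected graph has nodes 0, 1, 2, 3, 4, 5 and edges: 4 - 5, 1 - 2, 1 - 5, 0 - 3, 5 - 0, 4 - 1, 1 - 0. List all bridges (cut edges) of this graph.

The edges on the cycle 4-1-0-5-4 are not bridges since each lies on that cycle.
But removing 3 - 0 disconnects 3 from 0; removing 2 - 1 disconnects 2 from 1 — these are bridges.

0-3, 1-2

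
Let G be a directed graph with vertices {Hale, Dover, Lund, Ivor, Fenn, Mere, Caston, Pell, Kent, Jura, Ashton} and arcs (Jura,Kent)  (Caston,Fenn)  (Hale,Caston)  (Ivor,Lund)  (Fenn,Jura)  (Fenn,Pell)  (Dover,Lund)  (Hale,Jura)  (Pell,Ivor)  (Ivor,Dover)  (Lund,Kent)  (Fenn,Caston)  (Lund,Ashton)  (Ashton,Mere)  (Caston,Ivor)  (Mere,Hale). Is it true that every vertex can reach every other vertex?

No

There is no directed path from Kent to Dover, so the graph is not strongly connected.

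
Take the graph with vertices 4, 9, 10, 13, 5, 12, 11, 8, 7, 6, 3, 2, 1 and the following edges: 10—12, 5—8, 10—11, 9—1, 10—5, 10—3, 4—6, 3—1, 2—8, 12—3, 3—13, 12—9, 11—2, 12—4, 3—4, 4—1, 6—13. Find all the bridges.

The edges on the cycle 10-11-2-8-5-10 are not bridges since each lies on that cycle.
Every edge lies on some cycle, so there are no bridges.

none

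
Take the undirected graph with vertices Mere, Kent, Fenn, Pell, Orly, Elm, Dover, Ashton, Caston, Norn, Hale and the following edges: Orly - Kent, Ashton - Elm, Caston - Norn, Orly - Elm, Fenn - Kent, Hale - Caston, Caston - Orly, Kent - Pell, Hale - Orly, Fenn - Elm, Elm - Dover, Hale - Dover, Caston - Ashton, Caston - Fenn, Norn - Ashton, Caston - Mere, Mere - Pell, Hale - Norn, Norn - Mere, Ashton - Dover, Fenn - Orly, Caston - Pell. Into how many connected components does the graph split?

1

Starting from Elm we can reach Elm, Fenn, Hale, Kent, Mere, Norn, Orly, Pell, Dover, Ashton, Caston. That is one component of size 11.
Total: 1 component.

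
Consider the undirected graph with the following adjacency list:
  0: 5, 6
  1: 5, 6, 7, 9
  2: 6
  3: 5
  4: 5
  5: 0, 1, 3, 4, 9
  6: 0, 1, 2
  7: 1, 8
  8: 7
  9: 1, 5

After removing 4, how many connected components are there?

1

With 4 gone, the remaining components are: {0, 1, 2, 3, 5, 6, 7, 8, 9}.
That is 1 component.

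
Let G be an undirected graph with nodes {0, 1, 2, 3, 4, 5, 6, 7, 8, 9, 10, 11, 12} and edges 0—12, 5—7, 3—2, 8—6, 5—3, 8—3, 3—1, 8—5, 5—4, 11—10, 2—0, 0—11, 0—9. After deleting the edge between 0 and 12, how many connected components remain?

Before removal there is 1 component.
0—12 is a bridge — removing it separates 0's side from 12's side.
After removal: 2 components.

2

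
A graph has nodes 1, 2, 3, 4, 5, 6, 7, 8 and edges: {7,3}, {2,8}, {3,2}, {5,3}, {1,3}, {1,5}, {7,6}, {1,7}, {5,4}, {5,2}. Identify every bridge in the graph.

2-8, 4-5, 6-7

The edges on the cycle 1-7-3-1 are not bridges since each lies on that cycle.
But removing 4-5 disconnects 4 from 5; removing 8-2 disconnects 8 from 2; removing 7-6 disconnects 7 from 6 — these are bridges.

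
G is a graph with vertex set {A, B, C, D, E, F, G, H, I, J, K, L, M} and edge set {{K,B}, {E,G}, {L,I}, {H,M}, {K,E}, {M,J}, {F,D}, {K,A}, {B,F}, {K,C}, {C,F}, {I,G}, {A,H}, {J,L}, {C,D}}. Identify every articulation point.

K

Removing K increases the component count from 1 to 2, so K is a cut vertex.
By contrast removing L leaves 1 component; it is not a cut vertex. No other vertex is a cut vertex either.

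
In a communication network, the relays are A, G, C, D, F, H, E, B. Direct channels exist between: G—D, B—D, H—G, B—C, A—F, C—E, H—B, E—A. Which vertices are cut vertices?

A, B, C, E

Removing A increases the component count from 1 to 2, so A is a cut vertex.
Removing B increases the component count from 1 to 2, so B is a cut vertex.
Removing C increases the component count from 1 to 2, so C is a cut vertex.
Likewise E is a cut vertex.
By contrast removing D leaves 1 component; it is not a cut vertex. No other vertex is a cut vertex either.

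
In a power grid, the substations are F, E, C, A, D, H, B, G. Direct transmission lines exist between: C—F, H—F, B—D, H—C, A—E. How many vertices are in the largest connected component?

G is isolated — a component by itself.
Starting from A we can reach A, E. That is one component of size 2.
Starting from B we can reach B, D. That is one component of size 2.
Starting from C we can reach C, F, H. That is one component of size 3.
The largest has 3 vertices.

3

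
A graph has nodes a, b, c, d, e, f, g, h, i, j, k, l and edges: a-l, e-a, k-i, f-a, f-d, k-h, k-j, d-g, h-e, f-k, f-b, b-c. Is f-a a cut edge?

After removing f-a, the path f-k-h-e-a still connects them, so the edge is not a bridge.

No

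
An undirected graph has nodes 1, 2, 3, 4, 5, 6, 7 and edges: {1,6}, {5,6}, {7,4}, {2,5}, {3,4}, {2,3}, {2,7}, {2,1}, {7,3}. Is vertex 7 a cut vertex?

No

Deleting 7 leaves 1 component (was 1) (its neighbors 2, 3, 4 remain connected to each other), so 7 is not a cut vertex.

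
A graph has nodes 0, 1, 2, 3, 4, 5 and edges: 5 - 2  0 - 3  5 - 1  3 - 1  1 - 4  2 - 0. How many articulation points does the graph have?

1

Removing 1 increases the component count from 1 to 2, so 1 is a cut vertex.
By contrast removing 0 leaves 1 component; it is not a cut vertex. No other vertex is a cut vertex either.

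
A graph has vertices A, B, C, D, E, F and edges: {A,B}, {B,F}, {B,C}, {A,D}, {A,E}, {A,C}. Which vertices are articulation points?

A, B

Removing A increases the component count from 1 to 3, so A is a cut vertex.
Removing B increases the component count from 1 to 2, so B is a cut vertex.
By contrast removing F leaves 1 component; it is not a cut vertex. No other vertex is a cut vertex either.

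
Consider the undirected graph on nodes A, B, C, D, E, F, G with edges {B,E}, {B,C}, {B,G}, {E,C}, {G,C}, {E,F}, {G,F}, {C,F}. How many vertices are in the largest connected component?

5

D is isolated — a component by itself.
A is isolated — a component by itself.
Starting from B we can reach B, C, E, F, G. That is one component of size 5.
The largest has 5 vertices.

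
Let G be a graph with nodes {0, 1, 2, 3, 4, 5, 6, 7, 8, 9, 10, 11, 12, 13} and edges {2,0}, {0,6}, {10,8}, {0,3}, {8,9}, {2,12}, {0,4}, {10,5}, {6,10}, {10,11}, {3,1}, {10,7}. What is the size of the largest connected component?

13

13 is isolated — a component by itself.
Starting from 0 we can reach 0, 1, 2, 3, 4, 5, 6, 7, 8, 9, 10, 11, 12. That is one component of size 13.
The largest has 13 vertices.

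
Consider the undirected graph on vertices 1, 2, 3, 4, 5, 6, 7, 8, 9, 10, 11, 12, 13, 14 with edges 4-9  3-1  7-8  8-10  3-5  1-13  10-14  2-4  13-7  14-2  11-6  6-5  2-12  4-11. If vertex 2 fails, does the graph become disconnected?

Deleting 2 raises the number of components from 1 to 2, so 2 is a cut vertex.

Yes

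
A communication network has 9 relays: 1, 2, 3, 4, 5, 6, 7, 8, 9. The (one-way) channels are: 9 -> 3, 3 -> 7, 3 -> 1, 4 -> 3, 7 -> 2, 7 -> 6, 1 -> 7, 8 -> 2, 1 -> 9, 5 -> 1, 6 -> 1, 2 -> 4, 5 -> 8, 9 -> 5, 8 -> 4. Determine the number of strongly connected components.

1

{1, 2, 3, 4, 5, 6, 7, 8, 9} are all mutually reachable — one SCC of size 9.
That gives 1 strongly connected component.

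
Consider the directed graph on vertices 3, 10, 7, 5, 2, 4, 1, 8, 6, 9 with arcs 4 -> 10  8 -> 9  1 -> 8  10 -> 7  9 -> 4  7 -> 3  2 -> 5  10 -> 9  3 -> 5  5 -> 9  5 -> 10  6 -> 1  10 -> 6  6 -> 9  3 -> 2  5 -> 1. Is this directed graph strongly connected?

From 2 we can reach every vertex (1, 2, 3, 4, 5, 6, 7, 8, 9, 10), and every vertex can reach 2 (1, 2, 3, 4, 5, 6, 7, 8, 9, 10). So the whole graph is one strongly connected component.

Yes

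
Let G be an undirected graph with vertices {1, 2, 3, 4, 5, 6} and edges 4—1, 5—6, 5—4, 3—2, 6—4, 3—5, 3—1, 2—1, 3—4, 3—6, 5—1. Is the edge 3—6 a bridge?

After removing 3—6, the path 3-5-6 still connects them, so the edge is not a bridge.

No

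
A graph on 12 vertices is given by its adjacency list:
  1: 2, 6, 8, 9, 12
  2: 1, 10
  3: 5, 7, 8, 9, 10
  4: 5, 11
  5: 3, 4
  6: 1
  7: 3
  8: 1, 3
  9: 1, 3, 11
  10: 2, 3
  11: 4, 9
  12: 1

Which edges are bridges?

1-12, 1-6, 3-7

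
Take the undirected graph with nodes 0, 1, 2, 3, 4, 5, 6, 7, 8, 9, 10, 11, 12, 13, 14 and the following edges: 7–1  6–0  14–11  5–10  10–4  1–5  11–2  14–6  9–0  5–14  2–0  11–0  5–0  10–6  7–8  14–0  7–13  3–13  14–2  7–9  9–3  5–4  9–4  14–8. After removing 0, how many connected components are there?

With 0 gone, the remaining components are: {12}; {1, 2, 3, 4, 5, 6, 7, 8, 9, 10, 11, 13, 14}.
That is 2 components.

2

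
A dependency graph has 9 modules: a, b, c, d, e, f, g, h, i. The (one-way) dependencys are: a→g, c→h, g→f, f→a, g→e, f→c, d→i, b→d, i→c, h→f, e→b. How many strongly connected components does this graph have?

{a, b, c, d, e, f, g, h, i} are all mutually reachable — one SCC of size 9.
That gives 1 strongly connected component.

1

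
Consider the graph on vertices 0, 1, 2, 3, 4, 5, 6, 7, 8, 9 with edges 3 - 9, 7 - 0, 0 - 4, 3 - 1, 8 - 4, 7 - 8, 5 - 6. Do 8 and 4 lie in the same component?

From 8 we can reach 0, 4, 7, 8, which includes 4.

Yes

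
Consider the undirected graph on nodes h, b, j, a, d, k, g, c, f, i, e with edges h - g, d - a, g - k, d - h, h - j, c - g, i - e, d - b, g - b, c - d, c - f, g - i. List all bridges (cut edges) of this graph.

The edges on the cycle c-d-h-g-c are not bridges since each lies on that cycle.
But removing k - g disconnects k from g; removing i - e disconnects i from e; removing h - j disconnects h from j; removing a - d disconnects a from d — these are bridges.
In total 6 edges are bridges.

a-d, c-f, e-i, g-i, g-k, h-j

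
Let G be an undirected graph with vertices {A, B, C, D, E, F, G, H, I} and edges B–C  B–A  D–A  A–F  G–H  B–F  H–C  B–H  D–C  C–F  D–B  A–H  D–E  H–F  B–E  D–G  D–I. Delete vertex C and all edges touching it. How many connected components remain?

With C gone, the remaining components are: {A, B, D, E, F, G, H, I}.
That is 1 component.

1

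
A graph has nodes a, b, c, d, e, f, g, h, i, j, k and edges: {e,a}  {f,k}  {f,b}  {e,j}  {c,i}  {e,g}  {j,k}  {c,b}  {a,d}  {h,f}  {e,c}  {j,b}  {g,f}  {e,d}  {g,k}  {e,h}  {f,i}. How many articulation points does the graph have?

1

Removing e increases the component count from 1 to 2, so e is a cut vertex.
By contrast removing k leaves 1 component; it is not a cut vertex. No other vertex is a cut vertex either.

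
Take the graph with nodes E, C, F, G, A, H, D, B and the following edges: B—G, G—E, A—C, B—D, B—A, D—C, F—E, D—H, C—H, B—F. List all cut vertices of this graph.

B

Removing B increases the component count from 1 to 2, so B is a cut vertex.
By contrast removing E leaves 1 component; it is not a cut vertex. No other vertex is a cut vertex either.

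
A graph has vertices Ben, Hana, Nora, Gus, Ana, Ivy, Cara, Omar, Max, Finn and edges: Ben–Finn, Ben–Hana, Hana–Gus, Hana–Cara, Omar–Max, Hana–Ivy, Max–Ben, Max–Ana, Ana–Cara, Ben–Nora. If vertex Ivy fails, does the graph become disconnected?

No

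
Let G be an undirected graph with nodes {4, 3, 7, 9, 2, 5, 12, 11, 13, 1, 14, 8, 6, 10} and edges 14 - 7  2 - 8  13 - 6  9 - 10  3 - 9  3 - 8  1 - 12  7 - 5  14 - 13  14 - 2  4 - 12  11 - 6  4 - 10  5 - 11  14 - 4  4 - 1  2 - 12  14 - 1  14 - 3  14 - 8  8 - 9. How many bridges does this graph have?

0

The edges on the cycle 14-3-8-14 are not bridges since each lies on that cycle.
Every edge lies on some cycle, so there are no bridges.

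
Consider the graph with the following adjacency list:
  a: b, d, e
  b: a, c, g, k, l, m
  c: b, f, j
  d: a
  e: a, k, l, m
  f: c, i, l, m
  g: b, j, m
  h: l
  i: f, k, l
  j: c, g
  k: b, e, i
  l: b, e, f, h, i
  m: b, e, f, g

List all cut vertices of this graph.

Removing a increases the component count from 1 to 2, so a is a cut vertex.
Removing l increases the component count from 1 to 2, so l is a cut vertex.
By contrast removing h leaves 1 component; it is not a cut vertex. No other vertex is a cut vertex either.

a, l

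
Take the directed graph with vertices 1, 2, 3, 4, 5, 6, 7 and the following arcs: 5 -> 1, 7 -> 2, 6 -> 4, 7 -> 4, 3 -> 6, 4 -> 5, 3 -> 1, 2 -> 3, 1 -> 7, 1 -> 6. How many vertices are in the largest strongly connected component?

{1, 2, 3, 4, 5, 6, 7} are all mutually reachable — one SCC of size 7.
The largest has 7 vertices.

7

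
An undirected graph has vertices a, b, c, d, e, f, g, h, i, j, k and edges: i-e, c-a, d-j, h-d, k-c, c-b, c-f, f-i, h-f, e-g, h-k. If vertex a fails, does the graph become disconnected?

No

Deleting a leaves 1 component (was 1), so a is not a cut vertex.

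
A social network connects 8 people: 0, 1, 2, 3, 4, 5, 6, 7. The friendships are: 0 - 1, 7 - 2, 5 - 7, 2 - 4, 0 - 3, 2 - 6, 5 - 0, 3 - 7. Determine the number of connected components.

Starting from 0 we can reach 0, 1, 2, 3, 4, 5, 6, 7. That is one component of size 8.
Total: 1 component.

1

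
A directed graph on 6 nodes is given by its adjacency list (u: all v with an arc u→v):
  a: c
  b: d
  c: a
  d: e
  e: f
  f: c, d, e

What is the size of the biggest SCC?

3

{d, e, f} are all mutually reachable — one SCC of size 3.
{a, c} are all mutually reachable — one SCC of size 2.
{b} is an SCC by itself.
The largest has 3 vertices.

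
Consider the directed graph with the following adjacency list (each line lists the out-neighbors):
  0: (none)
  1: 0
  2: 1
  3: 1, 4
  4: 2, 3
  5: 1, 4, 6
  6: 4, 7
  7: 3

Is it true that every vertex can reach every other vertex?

There is no directed path from 3 to 6, so the graph is not strongly connected.

No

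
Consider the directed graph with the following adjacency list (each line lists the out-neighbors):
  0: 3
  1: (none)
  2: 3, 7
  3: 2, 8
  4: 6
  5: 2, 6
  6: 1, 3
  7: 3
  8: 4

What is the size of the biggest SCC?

{2, 3, 4, 6, 7, 8} are all mutually reachable — one SCC of size 6.
{5} is an SCC by itself.
{1} is an SCC by itself.
{0} is an SCC by itself.
The largest has 6 vertices.

6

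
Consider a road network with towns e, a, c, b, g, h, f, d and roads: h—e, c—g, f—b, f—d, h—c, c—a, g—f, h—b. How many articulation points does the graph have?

3

Removing c increases the component count from 1 to 2, so c is a cut vertex.
Removing f increases the component count from 1 to 2, so f is a cut vertex.
Removing h increases the component count from 1 to 2, so h is a cut vertex.
By contrast removing g leaves 1 component; it is not a cut vertex. No other vertex is a cut vertex either.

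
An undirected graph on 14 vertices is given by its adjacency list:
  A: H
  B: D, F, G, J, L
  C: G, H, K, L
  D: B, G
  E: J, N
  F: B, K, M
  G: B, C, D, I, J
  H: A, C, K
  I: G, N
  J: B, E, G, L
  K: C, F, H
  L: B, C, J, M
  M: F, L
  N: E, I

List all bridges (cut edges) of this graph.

The edges on the cycle J-E-N-I-G-J are not bridges since each lies on that cycle.
But removing A-H disconnects A from H — this is a bridge.

A-H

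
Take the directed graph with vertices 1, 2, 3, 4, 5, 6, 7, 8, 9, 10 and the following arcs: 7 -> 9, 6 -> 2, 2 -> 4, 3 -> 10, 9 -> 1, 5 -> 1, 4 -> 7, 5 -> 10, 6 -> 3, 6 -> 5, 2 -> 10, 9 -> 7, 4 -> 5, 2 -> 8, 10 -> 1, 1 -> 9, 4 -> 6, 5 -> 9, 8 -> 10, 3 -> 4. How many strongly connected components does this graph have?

5

{2, 3, 4, 6} are all mutually reachable — one SCC of size 4.
{1, 7, 9} are all mutually reachable — one SCC of size 3.
{5} is an SCC by itself.
{10} is an SCC by itself.
{8} is an SCC by itself.
That gives 5 strongly connected components.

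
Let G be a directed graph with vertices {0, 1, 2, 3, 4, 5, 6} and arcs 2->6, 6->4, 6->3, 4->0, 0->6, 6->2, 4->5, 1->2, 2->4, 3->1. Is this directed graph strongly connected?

No

There is no directed path from 5 to 4, so the graph is not strongly connected.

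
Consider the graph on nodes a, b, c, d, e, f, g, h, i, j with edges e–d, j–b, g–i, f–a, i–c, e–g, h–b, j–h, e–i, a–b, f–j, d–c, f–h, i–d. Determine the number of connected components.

Starting from a we can reach a, b, f, h, j. That is one component of size 5.
Starting from c we can reach c, d, e, g, i. That is one component of size 5.
Total: 2 components.

2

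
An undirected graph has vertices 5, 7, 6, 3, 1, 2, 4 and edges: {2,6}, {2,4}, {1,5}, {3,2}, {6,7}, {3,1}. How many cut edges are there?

6

removing 1 - 5 disconnects 1 from 5; removing 2 - 3 disconnects 2 from 3; removing 2 - 4 disconnects 2 from 4; removing 2 - 6 disconnects 2 from 6 — these are bridges.
In total 6 edges are bridges.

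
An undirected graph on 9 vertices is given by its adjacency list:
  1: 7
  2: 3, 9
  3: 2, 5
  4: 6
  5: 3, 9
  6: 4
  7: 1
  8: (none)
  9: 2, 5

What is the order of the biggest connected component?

8 is isolated — a component by itself.
Starting from 1 we can reach 1, 7. That is one component of size 2.
Starting from 4 we can reach 4, 6. That is one component of size 2.
Starting from 2 we can reach 2, 3, 5, 9. That is one component of size 4.
The largest has 4 vertices.

4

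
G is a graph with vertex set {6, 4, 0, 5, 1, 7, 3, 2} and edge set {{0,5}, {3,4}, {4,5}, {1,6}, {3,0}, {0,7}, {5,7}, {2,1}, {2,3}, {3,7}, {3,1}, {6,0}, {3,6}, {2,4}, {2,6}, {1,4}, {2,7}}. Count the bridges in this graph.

The edges on the cycle 2-3-1-2 are not bridges since each lies on that cycle.
Every edge lies on some cycle, so there are no bridges.

0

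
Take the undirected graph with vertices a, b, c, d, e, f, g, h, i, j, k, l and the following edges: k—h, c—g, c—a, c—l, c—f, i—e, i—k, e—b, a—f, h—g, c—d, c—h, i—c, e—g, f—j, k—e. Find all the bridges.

The edges on the cycle i-k-e-i are not bridges since each lies on that cycle.
But removing c—d disconnects c from d; removing j—f disconnects j from f; removing l—c disconnects l from c; removing e—b disconnects e from b — these are bridges.

b-e, c-d, c-l, f-j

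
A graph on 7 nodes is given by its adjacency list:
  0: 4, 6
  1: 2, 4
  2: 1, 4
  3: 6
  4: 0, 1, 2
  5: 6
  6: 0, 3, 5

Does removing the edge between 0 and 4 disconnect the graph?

Yes

Removing 0-4 leaves no path between 0 and 4: the component count goes from 1 to 2. So it is a bridge.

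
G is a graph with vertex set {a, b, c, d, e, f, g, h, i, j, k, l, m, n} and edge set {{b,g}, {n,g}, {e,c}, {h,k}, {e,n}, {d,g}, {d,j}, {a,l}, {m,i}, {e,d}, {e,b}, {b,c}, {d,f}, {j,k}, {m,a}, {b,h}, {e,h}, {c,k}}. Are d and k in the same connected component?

From d we can reach b, c, d, e, f, g, h, j, k, n, which includes k.

Yes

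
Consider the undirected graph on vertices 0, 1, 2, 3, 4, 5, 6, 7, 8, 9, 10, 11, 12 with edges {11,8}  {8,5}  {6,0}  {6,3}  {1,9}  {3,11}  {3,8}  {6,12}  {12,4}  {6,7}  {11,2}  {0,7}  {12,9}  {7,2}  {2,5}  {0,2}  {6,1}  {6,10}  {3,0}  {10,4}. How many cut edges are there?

The edges on the cycle 3-11-8-3 are not bridges since each lies on that cycle.
Every edge lies on some cycle, so there are no bridges.

0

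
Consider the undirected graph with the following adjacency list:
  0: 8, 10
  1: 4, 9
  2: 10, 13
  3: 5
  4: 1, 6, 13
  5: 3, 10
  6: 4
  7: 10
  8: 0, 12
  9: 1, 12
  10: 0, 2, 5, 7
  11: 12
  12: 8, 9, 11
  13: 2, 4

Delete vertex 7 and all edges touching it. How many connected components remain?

1

With 7 gone, the remaining components are: {0, 1, 2, 3, 4, 5, 6, 8, 9, 10, 11, 12, 13}.
That is 1 component.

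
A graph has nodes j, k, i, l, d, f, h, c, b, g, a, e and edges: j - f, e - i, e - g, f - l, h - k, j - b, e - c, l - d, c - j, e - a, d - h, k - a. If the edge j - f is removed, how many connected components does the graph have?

1

j and f are still connected via j-c-e-a-k-h-d-l-f, so the component count stays at 1.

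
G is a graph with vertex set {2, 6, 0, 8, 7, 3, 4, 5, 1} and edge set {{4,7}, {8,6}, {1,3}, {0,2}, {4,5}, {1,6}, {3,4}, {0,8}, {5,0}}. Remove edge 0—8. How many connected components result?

1

0 and 8 are still connected via 0-5-4-3-1-6-8, so the component count stays at 1.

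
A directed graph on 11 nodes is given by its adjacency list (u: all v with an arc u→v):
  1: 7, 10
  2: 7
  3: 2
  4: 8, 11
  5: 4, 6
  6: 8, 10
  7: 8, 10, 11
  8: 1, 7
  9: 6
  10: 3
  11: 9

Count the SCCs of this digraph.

3

{1, 2, 3, 6, 7, 8, 9, 10, 11} are all mutually reachable — one SCC of size 9.
{5} is an SCC by itself.
{4} is an SCC by itself.
That gives 3 strongly connected components.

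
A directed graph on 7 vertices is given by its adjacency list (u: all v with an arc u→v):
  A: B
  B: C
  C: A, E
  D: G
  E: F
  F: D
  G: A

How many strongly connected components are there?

{A, B, C, D, E, F, G} are all mutually reachable — one SCC of size 7.
That gives 1 strongly connected component.

1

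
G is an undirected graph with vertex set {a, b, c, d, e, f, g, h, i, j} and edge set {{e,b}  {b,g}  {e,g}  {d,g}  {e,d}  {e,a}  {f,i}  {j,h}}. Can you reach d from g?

From g we can reach a, b, d, e, g, which includes d.

Yes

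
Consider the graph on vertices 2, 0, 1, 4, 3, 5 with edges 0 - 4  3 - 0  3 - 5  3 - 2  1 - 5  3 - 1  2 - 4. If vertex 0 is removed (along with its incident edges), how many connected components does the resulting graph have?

1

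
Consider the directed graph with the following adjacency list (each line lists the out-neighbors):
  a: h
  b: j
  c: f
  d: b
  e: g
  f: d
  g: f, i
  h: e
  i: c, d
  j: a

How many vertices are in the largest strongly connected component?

10

{a, b, c, d, e, f, g, h, i, j} are all mutually reachable — one SCC of size 10.
The largest has 10 vertices.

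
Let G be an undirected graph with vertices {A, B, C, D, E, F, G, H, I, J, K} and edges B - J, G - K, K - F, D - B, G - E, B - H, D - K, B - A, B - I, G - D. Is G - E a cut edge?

Removing G - E leaves no path between G and E: the component count goes from 2 to 3. So it is a bridge.

Yes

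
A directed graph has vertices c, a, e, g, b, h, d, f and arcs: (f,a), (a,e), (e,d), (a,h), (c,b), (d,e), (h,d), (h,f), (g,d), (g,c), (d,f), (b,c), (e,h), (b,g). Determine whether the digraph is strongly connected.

There is no directed path from e to c, so the graph is not strongly connected.

No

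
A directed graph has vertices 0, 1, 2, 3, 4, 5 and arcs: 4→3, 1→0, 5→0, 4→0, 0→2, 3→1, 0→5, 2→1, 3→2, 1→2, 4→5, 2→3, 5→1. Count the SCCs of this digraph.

2

{0, 1, 2, 3, 5} are all mutually reachable — one SCC of size 5.
{4} is an SCC by itself.
That gives 2 strongly connected components.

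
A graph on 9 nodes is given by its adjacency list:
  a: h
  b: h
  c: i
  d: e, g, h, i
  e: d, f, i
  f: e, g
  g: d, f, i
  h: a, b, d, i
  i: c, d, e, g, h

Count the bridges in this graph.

The edges on the cycle i-e-f-g-d-i are not bridges since each lies on that cycle.
But removing i-c disconnects i from c; removing h-a disconnects h from a; removing h-b disconnects h from b — these are bridges.
That makes 3 bridges.

3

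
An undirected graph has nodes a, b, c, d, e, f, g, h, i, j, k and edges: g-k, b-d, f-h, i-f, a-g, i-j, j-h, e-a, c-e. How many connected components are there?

Starting from b we can reach b, d. That is one component of size 2.
Starting from f we can reach f, h, i, j. That is one component of size 4.
Starting from a we can reach a, c, e, g, k. That is one component of size 5.
Total: 3 components.

3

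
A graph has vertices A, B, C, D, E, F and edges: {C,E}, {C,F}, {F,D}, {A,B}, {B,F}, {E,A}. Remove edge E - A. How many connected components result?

1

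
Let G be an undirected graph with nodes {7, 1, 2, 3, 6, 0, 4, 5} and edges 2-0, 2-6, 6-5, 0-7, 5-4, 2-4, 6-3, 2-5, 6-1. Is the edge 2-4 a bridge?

After removing 2-4, the path 2-5-4 still connects them, so the edge is not a bridge.

No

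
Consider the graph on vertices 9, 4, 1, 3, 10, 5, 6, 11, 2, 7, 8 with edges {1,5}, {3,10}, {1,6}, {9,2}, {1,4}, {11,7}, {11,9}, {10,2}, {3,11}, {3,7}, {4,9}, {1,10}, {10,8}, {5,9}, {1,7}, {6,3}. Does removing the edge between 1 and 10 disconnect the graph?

No

After removing 1-10, the path 1-6-3-10 still connects them, so the edge is not a bridge.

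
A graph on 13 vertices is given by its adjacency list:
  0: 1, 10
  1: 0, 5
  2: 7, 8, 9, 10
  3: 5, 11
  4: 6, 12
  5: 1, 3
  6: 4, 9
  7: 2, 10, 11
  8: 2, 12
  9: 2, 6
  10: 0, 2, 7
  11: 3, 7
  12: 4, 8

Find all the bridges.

The edges on the cycle 2-8-12-4-6-9-2 are not bridges since each lies on that cycle.
Every edge lies on some cycle, so there are no bridges.

none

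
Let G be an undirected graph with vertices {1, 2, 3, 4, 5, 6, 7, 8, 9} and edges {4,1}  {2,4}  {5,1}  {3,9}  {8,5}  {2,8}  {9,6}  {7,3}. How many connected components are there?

2

Starting from 3 we can reach 3, 6, 7, 9. That is one component of size 4.
Starting from 1 we can reach 1, 2, 4, 5, 8. That is one component of size 5.
Total: 2 components.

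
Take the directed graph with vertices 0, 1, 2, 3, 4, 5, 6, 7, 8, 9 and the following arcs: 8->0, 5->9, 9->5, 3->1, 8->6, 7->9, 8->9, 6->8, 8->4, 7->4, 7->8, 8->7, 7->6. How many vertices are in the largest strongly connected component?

3

{6, 7, 8} are all mutually reachable — one SCC of size 3.
{5, 9} are all mutually reachable — one SCC of size 2.
{4} is an SCC by itself.
{0} is an SCC by itself.
{2} is an SCC by itself.
(and 2 more singleton SCCs)
The largest has 3 vertices.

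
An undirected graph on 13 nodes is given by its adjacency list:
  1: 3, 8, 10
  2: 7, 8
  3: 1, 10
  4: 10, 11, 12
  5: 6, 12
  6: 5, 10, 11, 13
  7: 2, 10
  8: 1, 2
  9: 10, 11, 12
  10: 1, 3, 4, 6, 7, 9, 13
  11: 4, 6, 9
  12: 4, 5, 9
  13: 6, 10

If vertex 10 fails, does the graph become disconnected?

Yes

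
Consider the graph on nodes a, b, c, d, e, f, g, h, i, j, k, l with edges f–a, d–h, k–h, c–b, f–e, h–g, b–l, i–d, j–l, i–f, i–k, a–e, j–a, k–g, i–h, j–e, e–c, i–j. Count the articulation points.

1

Removing i increases the component count from 1 to 2, so i is a cut vertex.
By contrast removing f leaves 1 component; it is not a cut vertex. No other vertex is a cut vertex either.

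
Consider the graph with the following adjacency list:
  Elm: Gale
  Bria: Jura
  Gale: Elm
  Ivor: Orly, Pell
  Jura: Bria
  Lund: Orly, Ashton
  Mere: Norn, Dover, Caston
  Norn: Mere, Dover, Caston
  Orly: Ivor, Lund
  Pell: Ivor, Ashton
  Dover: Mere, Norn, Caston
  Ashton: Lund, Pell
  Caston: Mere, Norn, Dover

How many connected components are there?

4

Starting from Bria we can reach Bria, Jura. That is one component of size 2.
Starting from Elm we can reach Elm, Gale. That is one component of size 2.
Starting from Mere we can reach Mere, Norn, Dover, Caston. That is one component of size 4.
Starting from Ivor we can reach Ivor, Lund, Orly, Pell, Ashton. That is one component of size 5.
Total: 4 components.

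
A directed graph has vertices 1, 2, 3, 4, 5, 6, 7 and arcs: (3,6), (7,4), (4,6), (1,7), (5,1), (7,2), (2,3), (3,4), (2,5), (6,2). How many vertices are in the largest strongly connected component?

7

{1, 2, 3, 4, 5, 6, 7} are all mutually reachable — one SCC of size 7.
The largest has 7 vertices.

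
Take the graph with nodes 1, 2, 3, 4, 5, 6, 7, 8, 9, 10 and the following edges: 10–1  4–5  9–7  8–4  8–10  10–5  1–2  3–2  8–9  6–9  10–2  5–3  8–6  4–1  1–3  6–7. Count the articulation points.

1

Removing 8 increases the component count from 1 to 2, so 8 is a cut vertex.
By contrast removing 4 leaves 1 component; it is not a cut vertex. No other vertex is a cut vertex either.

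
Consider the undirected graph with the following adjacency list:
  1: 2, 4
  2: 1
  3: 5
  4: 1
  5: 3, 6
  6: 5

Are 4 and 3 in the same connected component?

The component containing 4 is {1, 2, 4}, and 3 is not in it.

No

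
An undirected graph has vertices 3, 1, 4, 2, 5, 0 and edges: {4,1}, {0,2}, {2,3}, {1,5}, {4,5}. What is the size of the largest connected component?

3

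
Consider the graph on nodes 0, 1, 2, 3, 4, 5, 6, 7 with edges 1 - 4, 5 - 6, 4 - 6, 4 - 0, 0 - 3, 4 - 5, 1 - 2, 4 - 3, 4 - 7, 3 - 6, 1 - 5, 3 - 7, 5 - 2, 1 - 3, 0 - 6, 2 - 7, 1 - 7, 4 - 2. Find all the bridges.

The edges on the cycle 1-4-5-1 are not bridges since each lies on that cycle.
Every edge lies on some cycle, so there are no bridges.

none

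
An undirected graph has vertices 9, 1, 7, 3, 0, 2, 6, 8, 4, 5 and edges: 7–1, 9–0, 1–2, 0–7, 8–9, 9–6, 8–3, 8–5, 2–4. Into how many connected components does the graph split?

Starting from 0 we can reach 0, 1, 2, 3, 4, 5, 6, 7, 8, 9. That is one component of size 10.
Total: 1 component.

1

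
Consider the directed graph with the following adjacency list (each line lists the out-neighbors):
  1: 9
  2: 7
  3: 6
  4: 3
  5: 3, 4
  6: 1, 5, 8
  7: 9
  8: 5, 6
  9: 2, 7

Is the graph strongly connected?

There is no directed path from 1 to 4, so the graph is not strongly connected.

No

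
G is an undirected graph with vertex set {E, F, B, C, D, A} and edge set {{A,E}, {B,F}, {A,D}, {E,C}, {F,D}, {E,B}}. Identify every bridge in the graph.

C-E

The edges on the cycle A-E-B-F-D-A are not bridges since each lies on that cycle.
But removing E-C disconnects E from C — this is a bridge.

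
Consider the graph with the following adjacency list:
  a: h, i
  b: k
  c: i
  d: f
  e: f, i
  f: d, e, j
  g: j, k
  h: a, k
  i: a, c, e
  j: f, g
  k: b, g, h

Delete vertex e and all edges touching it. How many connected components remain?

With e gone, the remaining components are: {a, b, c, d, f, g, h, i, j, k}.
That is 1 component.

1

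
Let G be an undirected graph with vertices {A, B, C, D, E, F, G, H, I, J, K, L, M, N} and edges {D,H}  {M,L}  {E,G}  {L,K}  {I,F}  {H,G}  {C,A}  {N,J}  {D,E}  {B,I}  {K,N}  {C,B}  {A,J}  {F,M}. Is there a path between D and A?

No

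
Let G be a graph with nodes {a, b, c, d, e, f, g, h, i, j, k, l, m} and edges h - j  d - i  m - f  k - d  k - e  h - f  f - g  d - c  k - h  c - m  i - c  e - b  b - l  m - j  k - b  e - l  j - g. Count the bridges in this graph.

The edges on the cycle d-i-c-d are not bridges since each lies on that cycle.
Every edge lies on some cycle, so there are no bridges.

0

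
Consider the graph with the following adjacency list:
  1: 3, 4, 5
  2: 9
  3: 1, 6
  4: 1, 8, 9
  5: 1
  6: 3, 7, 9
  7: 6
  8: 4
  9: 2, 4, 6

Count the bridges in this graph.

4

The edges on the cycle 1-3-6-9-4-1 are not bridges since each lies on that cycle.
But removing 1-5 disconnects 1 from 5; removing 9-2 disconnects 9 from 2; removing 6-7 disconnects 6 from 7; removing 8-4 disconnects 8 from 4 — these are bridges.
That makes 4 bridges.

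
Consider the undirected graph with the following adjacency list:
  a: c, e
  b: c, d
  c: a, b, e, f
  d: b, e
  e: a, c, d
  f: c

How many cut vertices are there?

1

Removing c increases the component count from 1 to 2, so c is a cut vertex.
By contrast removing b leaves 1 component; it is not a cut vertex. No other vertex is a cut vertex either.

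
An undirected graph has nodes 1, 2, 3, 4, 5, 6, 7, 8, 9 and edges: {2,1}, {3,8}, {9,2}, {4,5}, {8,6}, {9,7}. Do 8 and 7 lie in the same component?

No

The component containing 8 is {3, 6, 8}, and 7 is not in it.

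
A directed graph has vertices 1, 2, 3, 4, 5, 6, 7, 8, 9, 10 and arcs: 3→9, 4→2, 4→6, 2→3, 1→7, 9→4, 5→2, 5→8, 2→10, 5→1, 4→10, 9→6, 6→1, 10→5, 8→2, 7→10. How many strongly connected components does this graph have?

{1, 2, 3, 4, 5, 6, 7, 8, 9, 10} are all mutually reachable — one SCC of size 10.
That gives 1 strongly connected component.

1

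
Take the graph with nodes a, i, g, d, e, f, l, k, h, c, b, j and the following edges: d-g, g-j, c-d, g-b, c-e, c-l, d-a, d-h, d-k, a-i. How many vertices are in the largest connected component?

11

f is isolated — a component by itself.
Starting from a we can reach a, b, c, d, e, g, h, i, j, k, l. That is one component of size 11.
The largest has 11 vertices.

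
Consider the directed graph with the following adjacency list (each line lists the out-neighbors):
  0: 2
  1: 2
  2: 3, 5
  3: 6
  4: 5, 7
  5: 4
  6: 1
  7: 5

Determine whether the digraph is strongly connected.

There is no directed path from 3 to 0, so the graph is not strongly connected.

No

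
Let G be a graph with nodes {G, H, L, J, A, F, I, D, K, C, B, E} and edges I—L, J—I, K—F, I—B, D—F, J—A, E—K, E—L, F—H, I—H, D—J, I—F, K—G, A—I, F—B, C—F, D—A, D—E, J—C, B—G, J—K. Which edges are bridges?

none

The edges on the cycle K-F-B-G-K are not bridges since each lies on that cycle.
Every edge lies on some cycle, so there are no bridges.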